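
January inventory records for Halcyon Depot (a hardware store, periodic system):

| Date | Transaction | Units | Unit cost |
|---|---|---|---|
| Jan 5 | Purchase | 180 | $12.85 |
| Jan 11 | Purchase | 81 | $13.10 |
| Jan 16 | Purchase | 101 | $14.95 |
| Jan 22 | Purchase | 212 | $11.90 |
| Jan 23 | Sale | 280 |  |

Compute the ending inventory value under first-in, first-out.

Jan 23, 280 sold [FIFO — oldest first]: 180 @ $12.85 + 81 @ $13.10 + 19 @ $14.95 = $3,658.15
Ending inventory: 82 @ $14.95 + 212 @ $11.90 = $3,748.70
Check: goods available $7,406.85 = COGS $3,658.15 + ending $3,748.70

Ending inventory = $3,748.70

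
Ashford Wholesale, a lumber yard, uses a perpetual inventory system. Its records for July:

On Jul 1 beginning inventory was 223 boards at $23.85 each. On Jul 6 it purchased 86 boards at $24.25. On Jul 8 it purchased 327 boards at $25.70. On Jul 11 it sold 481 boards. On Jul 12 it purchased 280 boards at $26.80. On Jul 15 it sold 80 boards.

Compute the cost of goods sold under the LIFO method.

COGS = $14,255.20

Jul 11, 481 sold [LIFO — newest first]: 327 @ $25.70 + 86 @ $24.25 + 68 @ $23.85 = $12,111.20
Jul 15, 80 sold [LIFO — newest first]: 80 @ $26.80 = $2,144.00
Total COGS = $12,111.20 + $2,144.00 = $14,255.20
Ending inventory: 155 @ $23.85 + 200 @ $26.80 = $9,056.75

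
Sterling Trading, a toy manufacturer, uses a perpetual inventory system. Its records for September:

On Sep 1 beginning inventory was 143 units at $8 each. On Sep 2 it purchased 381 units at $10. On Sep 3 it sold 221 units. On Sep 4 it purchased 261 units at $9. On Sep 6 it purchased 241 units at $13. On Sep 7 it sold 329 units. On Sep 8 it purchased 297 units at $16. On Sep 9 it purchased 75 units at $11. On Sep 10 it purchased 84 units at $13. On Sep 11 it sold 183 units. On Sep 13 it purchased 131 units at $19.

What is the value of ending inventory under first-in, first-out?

Ending inventory = $12,759

Sep 3, 221 sold [FIFO — oldest first]: 143 @ $8 + 78 @ $10 = $1,924
Sep 7, 329 sold [FIFO — oldest first]: 303 @ $10 + 26 @ $9 = $3,264
Sep 11, 183 sold [FIFO — oldest first]: 183 @ $9 = $1,647
Total COGS = $1,924 + $3,264 + $1,647 = $6,835
Ending inventory: 52 @ $9 + 241 @ $13 + 297 @ $16 + 75 @ $11 + 84 @ $13 + 131 @ $19 = $12,759
Check: goods available $19,594 = COGS $6,835 + ending $12,759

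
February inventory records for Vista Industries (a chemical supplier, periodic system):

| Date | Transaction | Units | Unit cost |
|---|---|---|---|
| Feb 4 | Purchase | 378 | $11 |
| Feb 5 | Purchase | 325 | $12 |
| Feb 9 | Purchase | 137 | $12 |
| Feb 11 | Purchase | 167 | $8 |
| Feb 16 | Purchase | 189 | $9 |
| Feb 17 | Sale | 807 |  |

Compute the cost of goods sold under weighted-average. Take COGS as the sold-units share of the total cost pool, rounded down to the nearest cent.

Feb 17, sell 807: 807/1196 × $12,739.00 → $8,595.62
Ending inventory (cost pool remaining) = $4,143.38
Check: goods available $12,739.00 = COGS $8,595.62 + ending $4,143.38

COGS = $8,595.62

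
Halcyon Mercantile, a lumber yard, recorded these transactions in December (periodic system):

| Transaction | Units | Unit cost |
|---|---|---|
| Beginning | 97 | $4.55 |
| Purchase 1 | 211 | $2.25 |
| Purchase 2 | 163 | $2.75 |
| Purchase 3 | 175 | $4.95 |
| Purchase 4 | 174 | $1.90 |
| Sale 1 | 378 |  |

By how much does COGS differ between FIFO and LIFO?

FIFO COGS: 97 @ $4.55 + 211 @ $2.25 + 70 @ $2.75 = $1,108.60
LIFO COGS: 174 @ $1.90 + 175 @ $4.95 + 29 @ $2.75 = $1,276.60
Difference = |$1,108.60 − $1,276.60| = $168.00

$168.00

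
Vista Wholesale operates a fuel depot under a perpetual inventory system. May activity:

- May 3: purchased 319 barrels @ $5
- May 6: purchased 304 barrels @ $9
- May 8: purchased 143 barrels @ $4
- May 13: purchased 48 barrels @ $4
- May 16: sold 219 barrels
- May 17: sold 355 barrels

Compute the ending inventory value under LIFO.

May 16, 219 sold [LIFO — newest first]: 48 @ $4 + 143 @ $4 + 28 @ $9 = $1,016
May 17, 355 sold [LIFO — newest first]: 276 @ $9 + 79 @ $5 = $2,879
Total COGS = $1,016 + $2,879 = $3,895
Ending inventory: 240 @ $5 = $1,200

Ending inventory = $1,200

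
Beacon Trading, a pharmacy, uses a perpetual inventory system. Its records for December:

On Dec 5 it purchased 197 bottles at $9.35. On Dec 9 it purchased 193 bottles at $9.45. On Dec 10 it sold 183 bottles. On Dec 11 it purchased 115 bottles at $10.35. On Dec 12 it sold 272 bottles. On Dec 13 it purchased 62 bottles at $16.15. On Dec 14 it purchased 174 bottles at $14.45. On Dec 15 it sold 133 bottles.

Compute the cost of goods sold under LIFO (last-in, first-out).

COGS = $6,310.40

Dec 10, 183 sold [LIFO — newest first]: 183 @ $9.45 = $1,729.35
Dec 12, 272 sold [LIFO — newest first]: 115 @ $10.35 + 10 @ $9.45 + 147 @ $9.35 = $2,659.20
Dec 15, 133 sold [LIFO — newest first]: 133 @ $14.45 = $1,921.85
Total COGS = $1,729.35 + $2,659.20 + $1,921.85 = $6,310.40
Ending inventory: 50 @ $9.35 + 62 @ $16.15 + 41 @ $14.45 = $2,061.25
Check: goods available $8,371.65 = COGS $6,310.40 + ending $2,061.25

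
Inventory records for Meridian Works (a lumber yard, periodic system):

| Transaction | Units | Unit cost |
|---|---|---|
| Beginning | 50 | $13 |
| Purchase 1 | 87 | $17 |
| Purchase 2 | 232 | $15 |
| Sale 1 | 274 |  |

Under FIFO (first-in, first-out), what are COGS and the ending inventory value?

COGS = $4,184; ending inventory = $1,425

Sale 1 (274) [FIFO — oldest first]: 50 @ $13 + 87 @ $17 + 137 @ $15 = $4,184
Ending inventory: 95 @ $15 = $1,425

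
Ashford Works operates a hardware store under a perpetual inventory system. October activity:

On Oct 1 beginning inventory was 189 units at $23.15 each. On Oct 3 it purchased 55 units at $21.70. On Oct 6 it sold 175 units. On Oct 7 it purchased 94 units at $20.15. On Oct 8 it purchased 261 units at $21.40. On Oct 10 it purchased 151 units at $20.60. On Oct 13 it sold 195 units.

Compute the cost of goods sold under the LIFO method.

Oct 6, 175 sold [LIFO — newest first]: 55 @ $21.70 + 120 @ $23.15 = $3,971.50
Oct 13, 195 sold [LIFO — newest first]: 151 @ $20.60 + 44 @ $21.40 = $4,052.20
Total COGS = $3,971.50 + $4,052.20 = $8,023.70
Ending inventory: 69 @ $23.15 + 94 @ $20.15 + 217 @ $21.40 = $8,135.25
Check: goods available $16,158.95 = COGS $8,023.70 + ending $8,135.25

COGS = $8,023.70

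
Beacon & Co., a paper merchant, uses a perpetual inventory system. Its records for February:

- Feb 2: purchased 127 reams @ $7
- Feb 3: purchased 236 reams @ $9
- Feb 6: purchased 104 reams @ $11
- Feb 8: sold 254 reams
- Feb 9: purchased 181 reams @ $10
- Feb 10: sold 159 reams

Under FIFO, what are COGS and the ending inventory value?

COGS = $3,563; ending inventory = $2,404

Feb 8, 254 sold [FIFO — oldest first]: 127 @ $7 + 127 @ $9 = $2,032
Feb 10, 159 sold [FIFO — oldest first]: 109 @ $9 + 50 @ $11 = $1,531
Total COGS = $2,032 + $1,531 = $3,563
Ending inventory: 54 @ $11 + 181 @ $10 = $2,404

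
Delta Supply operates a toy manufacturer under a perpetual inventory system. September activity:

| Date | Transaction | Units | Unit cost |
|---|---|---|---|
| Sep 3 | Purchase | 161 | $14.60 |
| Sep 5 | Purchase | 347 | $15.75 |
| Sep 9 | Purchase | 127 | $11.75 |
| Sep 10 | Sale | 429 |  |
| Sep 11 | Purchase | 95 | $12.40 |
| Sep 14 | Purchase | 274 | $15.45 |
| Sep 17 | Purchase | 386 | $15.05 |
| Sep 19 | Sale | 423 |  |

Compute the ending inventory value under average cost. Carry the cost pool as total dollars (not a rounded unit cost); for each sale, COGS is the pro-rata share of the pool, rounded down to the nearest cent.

Ending inventory = $7,972.17

After Sep 3: 161 on hand, pool $2,350.60 (≈ $14.6000 each)
After Sep 5: 508 on hand, pool $7,815.85 (≈ $15.3855 each)
After Sep 9: 635 on hand, pool $9,308.10 (≈ $14.6584 each)
Sep 10, sell 429: 429/635 × $9,308.10 → $6,288.46
After Sep 11: 301 on hand, pool $4,197.64 (≈ $13.9456 each)
After Sep 14: 575 on hand, pool $8,430.94 (≈ $14.6625 each)
After Sep 17: 961 on hand, pool $14,240.24 (≈ $14.8181 each)
Sep 19, sell 423: 423/961 × $14,240.24 → $6,268.07
Total COGS = $6,288.46 + $6,268.07 = $12,556.53
Ending inventory (cost pool remaining) = $7,972.17
Check: goods available $20,528.70 = COGS $12,556.53 + ending $7,972.17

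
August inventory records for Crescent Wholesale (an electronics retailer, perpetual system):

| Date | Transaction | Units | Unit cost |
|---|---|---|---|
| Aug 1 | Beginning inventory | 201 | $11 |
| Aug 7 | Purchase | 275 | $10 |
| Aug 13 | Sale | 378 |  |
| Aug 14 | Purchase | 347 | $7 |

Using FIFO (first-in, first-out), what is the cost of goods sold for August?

COGS = $3,981

Aug 13, 378 sold [FIFO — oldest first]: 201 @ $11 + 177 @ $10 = $3,981
Ending inventory: 98 @ $10 + 347 @ $7 = $3,409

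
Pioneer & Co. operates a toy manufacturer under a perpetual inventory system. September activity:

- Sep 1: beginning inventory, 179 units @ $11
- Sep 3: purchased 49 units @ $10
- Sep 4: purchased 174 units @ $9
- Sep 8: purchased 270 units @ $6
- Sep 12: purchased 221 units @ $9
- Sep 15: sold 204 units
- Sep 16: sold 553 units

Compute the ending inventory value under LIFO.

Ending inventory = $1,496

Sep 15, 204 sold [LIFO — newest first]: 204 @ $9 = $1,836
Sep 16, 553 sold [LIFO — newest first]: 17 @ $9 + 270 @ $6 + 174 @ $9 + 49 @ $10 + 43 @ $11 = $4,302
Total COGS = $1,836 + $4,302 = $6,138
Ending inventory: 136 @ $11 = $1,496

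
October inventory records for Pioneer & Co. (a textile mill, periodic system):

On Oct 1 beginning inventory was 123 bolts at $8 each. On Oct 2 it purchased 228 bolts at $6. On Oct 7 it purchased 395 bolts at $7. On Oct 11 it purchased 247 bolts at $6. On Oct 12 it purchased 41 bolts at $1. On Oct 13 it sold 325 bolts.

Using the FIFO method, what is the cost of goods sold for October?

COGS = $2,196

Oct 13, 325 sold [FIFO — oldest first]: 123 @ $8 + 202 @ $6 = $2,196
Ending inventory: 26 @ $6 + 395 @ $7 + 247 @ $6 + 41 @ $1 = $4,444
Check: goods available $6,640 = COGS $2,196 + ending $4,444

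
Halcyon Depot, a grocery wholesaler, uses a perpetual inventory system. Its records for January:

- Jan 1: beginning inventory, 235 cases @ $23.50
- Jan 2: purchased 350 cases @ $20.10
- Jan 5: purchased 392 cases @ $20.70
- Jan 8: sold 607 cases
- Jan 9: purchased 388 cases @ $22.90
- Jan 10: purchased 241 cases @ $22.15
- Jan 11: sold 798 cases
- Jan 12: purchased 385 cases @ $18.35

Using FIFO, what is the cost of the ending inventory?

Jan 8, 607 sold [FIFO — oldest first]: 235 @ $23.50 + 350 @ $20.10 + 22 @ $20.70 = $13,012.90
Jan 11, 798 sold [FIFO — oldest first]: 370 @ $20.70 + 388 @ $22.90 + 40 @ $22.15 = $17,430.20
Total COGS = $13,012.90 + $17,430.20 = $30,443.10
Ending inventory: 201 @ $22.15 + 385 @ $18.35 = $11,516.90
Check: goods available $41,960.00 = COGS $30,443.10 + ending $11,516.90

Ending inventory = $11,516.90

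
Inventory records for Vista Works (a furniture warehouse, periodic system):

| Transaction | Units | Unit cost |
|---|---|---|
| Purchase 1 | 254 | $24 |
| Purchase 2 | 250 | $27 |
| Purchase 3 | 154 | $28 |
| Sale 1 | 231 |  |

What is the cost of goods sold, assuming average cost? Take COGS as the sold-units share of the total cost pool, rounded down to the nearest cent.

COGS = $6,023.55

Sale 1, sell 231: 231/658 × $17,158.00 → $6,023.55
Ending inventory (cost pool remaining) = $11,134.45
Check: goods available $17,158.00 = COGS $6,023.55 + ending $11,134.45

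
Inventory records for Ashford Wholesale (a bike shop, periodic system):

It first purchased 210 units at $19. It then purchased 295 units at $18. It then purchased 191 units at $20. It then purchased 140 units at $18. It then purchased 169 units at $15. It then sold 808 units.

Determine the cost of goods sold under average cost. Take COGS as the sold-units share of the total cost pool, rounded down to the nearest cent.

COGS = $14,612.33

Sale 1, sell 808: 808/1005 × $18,175.00 → $14,612.33
Ending inventory (cost pool remaining) = $3,562.67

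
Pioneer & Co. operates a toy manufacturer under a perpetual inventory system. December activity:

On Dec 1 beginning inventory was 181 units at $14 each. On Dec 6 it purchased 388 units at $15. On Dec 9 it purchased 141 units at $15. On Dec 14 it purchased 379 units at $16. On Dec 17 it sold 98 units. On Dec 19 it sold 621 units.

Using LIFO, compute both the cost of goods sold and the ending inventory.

COGS = $11,164; ending inventory = $5,369

Dec 17, 98 sold [LIFO — newest first]: 98 @ $16 = $1,568
Dec 19, 621 sold [LIFO — newest first]: 281 @ $16 + 141 @ $15 + 199 @ $15 = $9,596
Total COGS = $1,568 + $9,596 = $11,164
Ending inventory: 181 @ $14 + 189 @ $15 = $5,369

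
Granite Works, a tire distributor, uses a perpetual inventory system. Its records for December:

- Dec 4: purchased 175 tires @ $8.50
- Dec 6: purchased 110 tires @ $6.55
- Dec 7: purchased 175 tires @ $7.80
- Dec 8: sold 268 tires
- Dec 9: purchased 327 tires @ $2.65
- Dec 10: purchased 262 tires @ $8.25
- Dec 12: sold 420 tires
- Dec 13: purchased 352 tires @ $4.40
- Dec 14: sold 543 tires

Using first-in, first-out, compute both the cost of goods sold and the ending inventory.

Dec 8, 268 sold [FIFO — oldest first]: 175 @ $8.50 + 93 @ $6.55 = $2,096.65
Dec 12, 420 sold [FIFO — oldest first]: 17 @ $6.55 + 175 @ $7.80 + 228 @ $2.65 = $2,080.55
Dec 14, 543 sold [FIFO — oldest first]: 99 @ $2.65 + 262 @ $8.25 + 182 @ $4.40 = $3,224.65
Total COGS = $2,096.65 + $2,080.55 + $3,224.65 = $7,401.85
Ending inventory: 170 @ $4.40 = $748.00

COGS = $7,401.85; ending inventory = $748.00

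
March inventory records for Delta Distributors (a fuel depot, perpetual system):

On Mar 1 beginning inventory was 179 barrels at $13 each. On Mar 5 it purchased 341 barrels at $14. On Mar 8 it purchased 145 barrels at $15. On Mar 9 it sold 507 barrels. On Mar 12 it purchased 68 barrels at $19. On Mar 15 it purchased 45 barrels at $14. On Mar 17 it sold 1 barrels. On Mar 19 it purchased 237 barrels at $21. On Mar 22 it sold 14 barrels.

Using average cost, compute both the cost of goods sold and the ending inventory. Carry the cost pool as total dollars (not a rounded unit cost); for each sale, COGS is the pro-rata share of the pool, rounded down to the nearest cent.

After Mar 1: 179 on hand, pool $2,327.00 (≈ $13.0000 each)
After Mar 5: 520 on hand, pool $7,101.00 (≈ $13.6558 each)
After Mar 8: 665 on hand, pool $9,276.00 (≈ $13.9489 each)
Mar 9, sell 507: 507/665 × $9,276.00 → $7,072.07
After Mar 12: 226 on hand, pool $3,495.93 (≈ $15.4687 each)
After Mar 15: 271 on hand, pool $4,125.93 (≈ $15.2248 each)
Mar 17, sell 1: 1/271 × $4,125.93 → $15.22
After Mar 19: 507 on hand, pool $9,087.71 (≈ $17.9245 each)
Mar 22, sell 14: 14/507 × $9,087.71 → $250.94
Total COGS = $7,072.07 + $15.22 + $250.94 = $7,338.23
Ending inventory (cost pool remaining) = $8,836.77

COGS = $7,338.23; ending inventory = $8,836.77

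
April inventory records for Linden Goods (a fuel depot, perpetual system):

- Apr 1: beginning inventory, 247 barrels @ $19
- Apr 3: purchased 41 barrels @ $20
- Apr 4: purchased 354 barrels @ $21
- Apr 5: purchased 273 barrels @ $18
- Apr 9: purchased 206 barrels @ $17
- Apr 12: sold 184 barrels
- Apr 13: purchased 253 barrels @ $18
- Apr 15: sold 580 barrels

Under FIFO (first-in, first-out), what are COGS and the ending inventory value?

Apr 12, 184 sold [FIFO — oldest first]: 184 @ $19 = $3,496
Apr 15, 580 sold [FIFO — oldest first]: 63 @ $19 + 41 @ $20 + 354 @ $21 + 122 @ $18 = $11,647
Total COGS = $3,496 + $11,647 = $15,143
Ending inventory: 151 @ $18 + 206 @ $17 + 253 @ $18 = $10,774

COGS = $15,143; ending inventory = $10,774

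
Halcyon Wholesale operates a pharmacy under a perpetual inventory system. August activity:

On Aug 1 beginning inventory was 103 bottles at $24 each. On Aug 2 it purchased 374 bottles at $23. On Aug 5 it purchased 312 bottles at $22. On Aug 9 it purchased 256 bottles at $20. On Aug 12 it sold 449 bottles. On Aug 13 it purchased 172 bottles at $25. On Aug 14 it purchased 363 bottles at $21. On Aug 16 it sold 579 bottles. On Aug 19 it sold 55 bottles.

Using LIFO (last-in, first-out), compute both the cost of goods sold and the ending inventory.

COGS = $23,467; ending inventory = $11,514

Aug 12, 449 sold [LIFO — newest first]: 256 @ $20 + 193 @ $22 = $9,366
Aug 16, 579 sold [LIFO — newest first]: 363 @ $21 + 172 @ $25 + 44 @ $22 = $12,891
Aug 19, 55 sold [LIFO — newest first]: 55 @ $22 = $1,210
Total COGS = $9,366 + $12,891 + $1,210 = $23,467
Ending inventory: 103 @ $24 + 374 @ $23 + 20 @ $22 = $11,514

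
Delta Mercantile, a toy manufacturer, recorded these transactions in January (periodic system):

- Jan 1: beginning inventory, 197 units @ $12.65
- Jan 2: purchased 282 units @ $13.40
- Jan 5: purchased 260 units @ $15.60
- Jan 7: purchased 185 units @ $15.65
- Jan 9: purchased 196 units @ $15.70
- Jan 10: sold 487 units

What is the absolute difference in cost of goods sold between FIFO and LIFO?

FIFO COGS: 197 @ $12.65 + 282 @ $13.40 + 8 @ $15.60 = $6,395.65
LIFO COGS: 196 @ $15.70 + 185 @ $15.65 + 106 @ $15.60 = $7,626.05
Difference = |$6,395.65 − $7,626.05| = $1,230.40

$1,230.40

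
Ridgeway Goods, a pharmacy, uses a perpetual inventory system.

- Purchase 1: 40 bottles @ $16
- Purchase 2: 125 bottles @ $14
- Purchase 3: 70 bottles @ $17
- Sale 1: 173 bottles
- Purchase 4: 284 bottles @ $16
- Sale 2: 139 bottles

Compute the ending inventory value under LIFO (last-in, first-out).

Sale 1 (173) [LIFO — newest first]: 70 @ $17 + 103 @ $14 = $2,632
Sale 2 (139) [LIFO — newest first]: 139 @ $16 = $2,224
Total COGS = $2,632 + $2,224 = $4,856
Ending inventory: 40 @ $16 + 22 @ $14 + 145 @ $16 = $3,268

Ending inventory = $3,268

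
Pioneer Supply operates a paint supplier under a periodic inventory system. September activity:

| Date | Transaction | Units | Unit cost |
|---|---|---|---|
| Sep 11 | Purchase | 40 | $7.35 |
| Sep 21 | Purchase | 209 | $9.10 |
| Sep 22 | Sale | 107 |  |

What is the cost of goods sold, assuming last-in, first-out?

Sep 22, 107 sold [LIFO — newest first]: 107 @ $9.10 = $973.70
Ending inventory: 40 @ $7.35 + 102 @ $9.10 = $1,222.20

COGS = $973.70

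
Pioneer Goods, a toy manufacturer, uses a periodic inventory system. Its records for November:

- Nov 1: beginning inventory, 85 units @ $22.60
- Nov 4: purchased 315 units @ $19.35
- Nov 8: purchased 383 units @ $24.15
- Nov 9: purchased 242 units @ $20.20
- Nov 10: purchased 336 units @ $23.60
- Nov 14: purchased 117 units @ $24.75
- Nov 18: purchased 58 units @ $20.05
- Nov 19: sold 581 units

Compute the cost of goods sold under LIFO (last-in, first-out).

COGS = $13,402.25

Nov 19, 581 sold [LIFO — newest first]: 58 @ $20.05 + 117 @ $24.75 + 336 @ $23.60 + 70 @ $20.20 = $13,402.25
Ending inventory: 85 @ $22.60 + 315 @ $19.35 + 383 @ $24.15 + 172 @ $20.20 = $20,740.10
Check: goods available $34,142.35 = COGS $13,402.25 + ending $20,740.10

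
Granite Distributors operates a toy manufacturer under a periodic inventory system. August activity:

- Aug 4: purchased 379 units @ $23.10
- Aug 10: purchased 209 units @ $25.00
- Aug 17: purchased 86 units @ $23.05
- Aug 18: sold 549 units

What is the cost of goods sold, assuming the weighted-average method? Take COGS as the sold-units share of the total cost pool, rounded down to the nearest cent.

COGS = $13,001.85

Aug 18, sell 549: 549/674 × $15,962.20 → $13,001.85
Ending inventory (cost pool remaining) = $2,960.35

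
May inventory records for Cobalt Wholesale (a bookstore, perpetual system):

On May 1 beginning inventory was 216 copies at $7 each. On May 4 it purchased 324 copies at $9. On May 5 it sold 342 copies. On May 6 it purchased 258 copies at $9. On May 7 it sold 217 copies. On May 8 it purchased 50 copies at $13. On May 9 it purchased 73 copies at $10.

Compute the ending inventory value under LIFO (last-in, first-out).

Ending inventory = $3,135

May 5, 342 sold [LIFO — newest first]: 324 @ $9 + 18 @ $7 = $3,042
May 7, 217 sold [LIFO — newest first]: 217 @ $9 = $1,953
Total COGS = $3,042 + $1,953 = $4,995
Ending inventory: 198 @ $7 + 41 @ $9 + 50 @ $13 + 73 @ $10 = $3,135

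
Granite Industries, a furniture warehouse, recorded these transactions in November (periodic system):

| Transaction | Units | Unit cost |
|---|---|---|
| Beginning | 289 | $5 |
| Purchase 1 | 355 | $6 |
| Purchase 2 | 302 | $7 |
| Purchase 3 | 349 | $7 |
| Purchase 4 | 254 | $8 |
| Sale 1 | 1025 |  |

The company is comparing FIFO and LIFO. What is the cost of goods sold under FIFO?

COGS = $6,242

FIFO COGS: 289 @ $5 + 355 @ $6 + 302 @ $7 + 79 @ $7 = $6,242
LIFO COGS: 254 @ $8 + 349 @ $7 + 302 @ $7 + 120 @ $6 = $7,309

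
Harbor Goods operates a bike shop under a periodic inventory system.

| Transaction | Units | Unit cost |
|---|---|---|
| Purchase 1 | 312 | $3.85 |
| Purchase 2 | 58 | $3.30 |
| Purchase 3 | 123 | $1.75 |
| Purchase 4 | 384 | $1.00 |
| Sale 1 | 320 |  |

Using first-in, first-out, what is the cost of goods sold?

Sale 1 (320) [FIFO — oldest first]: 312 @ $3.85 + 8 @ $3.30 = $1,227.60
Ending inventory: 50 @ $3.30 + 123 @ $1.75 + 384 @ $1.00 = $764.25
Check: goods available $1,991.85 = COGS $1,227.60 + ending $764.25

COGS = $1,227.60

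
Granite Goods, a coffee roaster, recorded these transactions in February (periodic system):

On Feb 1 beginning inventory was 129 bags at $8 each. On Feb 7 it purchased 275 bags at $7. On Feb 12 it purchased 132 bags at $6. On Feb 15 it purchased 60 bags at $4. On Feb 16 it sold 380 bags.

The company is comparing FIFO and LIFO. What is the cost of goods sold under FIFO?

FIFO COGS: 129 @ $8 + 251 @ $7 = $2,789
LIFO COGS: 60 @ $4 + 132 @ $6 + 188 @ $7 = $2,348

COGS = $2,789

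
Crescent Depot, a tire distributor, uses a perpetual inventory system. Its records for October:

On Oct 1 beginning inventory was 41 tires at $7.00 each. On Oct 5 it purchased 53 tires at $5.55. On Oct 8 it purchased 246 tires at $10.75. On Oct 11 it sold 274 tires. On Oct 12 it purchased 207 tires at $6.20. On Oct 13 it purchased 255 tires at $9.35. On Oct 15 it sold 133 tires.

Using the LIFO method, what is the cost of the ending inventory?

Ending inventory = $2,849.85

Oct 11, 274 sold [LIFO — newest first]: 246 @ $10.75 + 28 @ $5.55 = $2,799.90
Oct 15, 133 sold [LIFO — newest first]: 133 @ $9.35 = $1,243.55
Total COGS = $2,799.90 + $1,243.55 = $4,043.45
Ending inventory: 41 @ $7.00 + 25 @ $5.55 + 207 @ $6.20 + 122 @ $9.35 = $2,849.85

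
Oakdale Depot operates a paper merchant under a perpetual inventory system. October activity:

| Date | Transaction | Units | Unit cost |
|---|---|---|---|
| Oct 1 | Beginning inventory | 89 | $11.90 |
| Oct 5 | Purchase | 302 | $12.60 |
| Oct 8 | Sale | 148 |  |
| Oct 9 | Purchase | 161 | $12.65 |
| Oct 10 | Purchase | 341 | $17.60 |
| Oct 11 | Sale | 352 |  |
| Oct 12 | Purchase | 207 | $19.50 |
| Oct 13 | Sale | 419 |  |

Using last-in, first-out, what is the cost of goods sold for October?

COGS = $14,720.75

Oct 8, 148 sold [LIFO — newest first]: 148 @ $12.60 = $1,864.80
Oct 11, 352 sold [LIFO — newest first]: 341 @ $17.60 + 11 @ $12.65 = $6,140.75
Oct 13, 419 sold [LIFO — newest first]: 207 @ $19.50 + 150 @ $12.65 + 62 @ $12.60 = $6,715.20
Total COGS = $1,864.80 + $6,140.75 + $6,715.20 = $14,720.75
Ending inventory: 89 @ $11.90 + 92 @ $12.60 = $2,218.30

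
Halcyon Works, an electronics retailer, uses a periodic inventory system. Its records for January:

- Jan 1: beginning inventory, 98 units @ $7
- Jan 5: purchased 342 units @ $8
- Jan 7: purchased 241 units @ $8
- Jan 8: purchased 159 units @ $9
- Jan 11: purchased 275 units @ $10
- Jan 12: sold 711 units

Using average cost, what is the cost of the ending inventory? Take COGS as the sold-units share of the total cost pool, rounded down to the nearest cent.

Jan 12, sell 711: 711/1115 × $9,531.00 → $6,077.61
Ending inventory (cost pool remaining) = $3,453.39

Ending inventory = $3,453.39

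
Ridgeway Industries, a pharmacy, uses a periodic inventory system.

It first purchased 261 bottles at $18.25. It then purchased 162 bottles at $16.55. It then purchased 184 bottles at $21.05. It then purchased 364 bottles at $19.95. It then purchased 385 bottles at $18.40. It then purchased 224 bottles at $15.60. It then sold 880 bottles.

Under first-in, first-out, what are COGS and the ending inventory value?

Sale 1 (880) [FIFO — oldest first]: 261 @ $18.25 + 162 @ $16.55 + 184 @ $21.05 + 273 @ $19.95 = $16,763.90
Ending inventory: 91 @ $19.95 + 385 @ $18.40 + 224 @ $15.60 = $12,393.85

COGS = $16,763.90; ending inventory = $12,393.85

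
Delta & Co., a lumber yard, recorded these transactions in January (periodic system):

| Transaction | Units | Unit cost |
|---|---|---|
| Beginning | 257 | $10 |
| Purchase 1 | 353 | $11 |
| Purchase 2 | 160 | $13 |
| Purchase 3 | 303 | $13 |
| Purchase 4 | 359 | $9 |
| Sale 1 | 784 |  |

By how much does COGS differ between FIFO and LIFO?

$41

FIFO COGS: 257 @ $10 + 353 @ $11 + 160 @ $13 + 14 @ $13 = $8,715
LIFO COGS: 359 @ $9 + 303 @ $13 + 122 @ $13 = $8,756
Difference = |$8,715 − $8,756| = $41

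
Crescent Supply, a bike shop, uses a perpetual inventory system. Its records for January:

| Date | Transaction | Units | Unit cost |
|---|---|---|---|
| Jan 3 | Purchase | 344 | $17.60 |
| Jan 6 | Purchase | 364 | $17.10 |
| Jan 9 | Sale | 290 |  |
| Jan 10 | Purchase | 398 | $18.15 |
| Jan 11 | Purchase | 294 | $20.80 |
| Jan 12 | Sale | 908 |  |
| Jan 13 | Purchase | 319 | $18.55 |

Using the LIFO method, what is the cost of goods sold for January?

COGS = $22,062.50

Jan 9, 290 sold [LIFO — newest first]: 290 @ $17.10 = $4,959.00
Jan 12, 908 sold [LIFO — newest first]: 294 @ $20.80 + 398 @ $18.15 + 74 @ $17.10 + 142 @ $17.60 = $17,103.50
Total COGS = $4,959.00 + $17,103.50 = $22,062.50
Ending inventory: 202 @ $17.60 + 319 @ $18.55 = $9,472.65
Check: goods available $31,535.15 = COGS $22,062.50 + ending $9,472.65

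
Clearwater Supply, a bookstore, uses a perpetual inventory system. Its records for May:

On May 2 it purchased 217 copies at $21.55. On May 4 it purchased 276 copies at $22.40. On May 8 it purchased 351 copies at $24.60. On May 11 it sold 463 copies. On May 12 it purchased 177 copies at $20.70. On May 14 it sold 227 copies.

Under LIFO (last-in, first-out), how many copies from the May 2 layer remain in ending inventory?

May 11, 463 sold [LIFO — newest first]: 351 @ $24.60 + 112 @ $22.40 = $11,143.40
May 14, 227 sold [LIFO — newest first]: 177 @ $20.70 + 50 @ $22.40 = $4,783.90
Total COGS = $11,143.40 + $4,783.90 = $15,927.30
Ending inventory: 217 @ $21.55 + 114 @ $22.40 = $7,229.95
Check: goods available $23,157.25 = COGS $15,927.30 + ending $7,229.95

217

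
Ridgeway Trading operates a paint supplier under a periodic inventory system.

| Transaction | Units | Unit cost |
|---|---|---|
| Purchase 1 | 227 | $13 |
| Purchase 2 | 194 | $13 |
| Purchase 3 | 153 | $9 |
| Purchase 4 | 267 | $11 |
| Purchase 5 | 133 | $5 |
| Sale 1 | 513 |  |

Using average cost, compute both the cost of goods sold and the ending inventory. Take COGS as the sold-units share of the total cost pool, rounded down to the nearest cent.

COGS = $5,505.00; ending inventory = $4,947.00

Sale 1, sell 513: 513/974 × $10,452.00 → $5,505.00
Ending inventory (cost pool remaining) = $4,947.00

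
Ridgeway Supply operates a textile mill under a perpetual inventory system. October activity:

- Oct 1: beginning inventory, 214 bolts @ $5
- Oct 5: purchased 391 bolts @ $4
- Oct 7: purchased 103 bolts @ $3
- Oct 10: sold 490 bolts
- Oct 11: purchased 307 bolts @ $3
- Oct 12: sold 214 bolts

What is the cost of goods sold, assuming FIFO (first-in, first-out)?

Oct 10, 490 sold [FIFO — oldest first]: 214 @ $5 + 276 @ $4 = $2,174
Oct 12, 214 sold [FIFO — oldest first]: 115 @ $4 + 99 @ $3 = $757
Total COGS = $2,174 + $757 = $2,931
Ending inventory: 4 @ $3 + 307 @ $3 = $933

COGS = $2,931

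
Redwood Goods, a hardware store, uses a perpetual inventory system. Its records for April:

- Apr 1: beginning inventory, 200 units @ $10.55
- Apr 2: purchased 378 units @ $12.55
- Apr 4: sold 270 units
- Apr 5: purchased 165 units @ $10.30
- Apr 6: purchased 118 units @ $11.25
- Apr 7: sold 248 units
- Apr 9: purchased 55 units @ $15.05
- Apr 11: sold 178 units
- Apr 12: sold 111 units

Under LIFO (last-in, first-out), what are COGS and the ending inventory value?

Apr 4, 270 sold [LIFO — newest first]: 270 @ $12.55 = $3,388.50
Apr 7, 248 sold [LIFO — newest first]: 118 @ $11.25 + 130 @ $10.30 = $2,666.50
Apr 11, 178 sold [LIFO — newest first]: 55 @ $15.05 + 35 @ $10.30 + 88 @ $12.55 = $2,292.65
Apr 12, 111 sold [LIFO — newest first]: 20 @ $12.55 + 91 @ $10.55 = $1,211.05
Total COGS = $3,388.50 + $2,666.50 + $2,292.65 + $1,211.05 = $9,558.70
Ending inventory: 109 @ $10.55 = $1,149.95

COGS = $9,558.70; ending inventory = $1,149.95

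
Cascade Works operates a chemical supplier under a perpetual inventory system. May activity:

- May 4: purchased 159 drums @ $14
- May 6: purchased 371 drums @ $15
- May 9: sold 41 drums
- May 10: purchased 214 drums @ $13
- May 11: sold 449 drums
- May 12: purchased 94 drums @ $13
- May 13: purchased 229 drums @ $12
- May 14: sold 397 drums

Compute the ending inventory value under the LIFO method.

Ending inventory = $2,541

May 9, 41 sold [LIFO — newest first]: 41 @ $15 = $615
May 11, 449 sold [LIFO — newest first]: 214 @ $13 + 235 @ $15 = $6,307
May 14, 397 sold [LIFO — newest first]: 229 @ $12 + 94 @ $13 + 74 @ $15 = $5,080
Total COGS = $615 + $6,307 + $5,080 = $12,002
Ending inventory: 159 @ $14 + 21 @ $15 = $2,541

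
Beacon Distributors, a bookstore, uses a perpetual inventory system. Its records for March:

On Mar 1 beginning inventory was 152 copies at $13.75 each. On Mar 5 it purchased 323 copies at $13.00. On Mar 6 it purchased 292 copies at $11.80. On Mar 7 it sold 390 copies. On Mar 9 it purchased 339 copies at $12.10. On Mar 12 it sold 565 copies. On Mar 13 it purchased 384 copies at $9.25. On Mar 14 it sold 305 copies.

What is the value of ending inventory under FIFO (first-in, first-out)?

Mar 7, 390 sold [FIFO — oldest first]: 152 @ $13.75 + 238 @ $13.00 = $5,184.00
Mar 12, 565 sold [FIFO — oldest first]: 85 @ $13.00 + 292 @ $11.80 + 188 @ $12.10 = $6,825.40
Mar 14, 305 sold [FIFO — oldest first]: 151 @ $12.10 + 154 @ $9.25 = $3,251.60
Total COGS = $5,184.00 + $6,825.40 + $3,251.60 = $15,261.00
Ending inventory: 230 @ $9.25 = $2,127.50
Check: goods available $17,388.50 = COGS $15,261.00 + ending $2,127.50

Ending inventory = $2,127.50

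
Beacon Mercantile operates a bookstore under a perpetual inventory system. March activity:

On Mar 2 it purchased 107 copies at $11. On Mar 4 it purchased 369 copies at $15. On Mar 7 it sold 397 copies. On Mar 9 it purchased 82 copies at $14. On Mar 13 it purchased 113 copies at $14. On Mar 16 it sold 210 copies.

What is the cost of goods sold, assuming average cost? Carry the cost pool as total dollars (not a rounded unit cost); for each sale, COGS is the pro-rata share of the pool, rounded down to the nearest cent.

After Mar 2: 107 on hand, pool $1,177.00 (≈ $11.0000 each)
After Mar 4: 476 on hand, pool $6,712.00 (≈ $14.1008 each)
Mar 7, sell 397: 397/476 × $6,712.00 → $5,598.03
After Mar 9: 161 on hand, pool $2,261.97 (≈ $14.0495 each)
After Mar 13: 274 on hand, pool $3,843.97 (≈ $14.0291 each)
Mar 16, sell 210: 210/274 × $3,843.97 → $2,946.10
Total COGS = $5,598.03 + $2,946.10 = $8,544.13
Ending inventory (cost pool remaining) = $897.87

COGS = $8,544.13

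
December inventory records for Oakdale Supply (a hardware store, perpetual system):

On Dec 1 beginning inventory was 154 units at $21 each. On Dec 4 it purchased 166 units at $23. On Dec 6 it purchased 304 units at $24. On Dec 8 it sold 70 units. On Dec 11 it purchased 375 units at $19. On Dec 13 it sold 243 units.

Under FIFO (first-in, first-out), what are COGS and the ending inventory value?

COGS = $6,891; ending inventory = $14,582

Dec 8, 70 sold [FIFO — oldest first]: 70 @ $21 = $1,470
Dec 13, 243 sold [FIFO — oldest first]: 84 @ $21 + 159 @ $23 = $5,421
Total COGS = $1,470 + $5,421 = $6,891
Ending inventory: 7 @ $23 + 304 @ $24 + 375 @ $19 = $14,582
Check: goods available $21,473 = COGS $6,891 + ending $14,582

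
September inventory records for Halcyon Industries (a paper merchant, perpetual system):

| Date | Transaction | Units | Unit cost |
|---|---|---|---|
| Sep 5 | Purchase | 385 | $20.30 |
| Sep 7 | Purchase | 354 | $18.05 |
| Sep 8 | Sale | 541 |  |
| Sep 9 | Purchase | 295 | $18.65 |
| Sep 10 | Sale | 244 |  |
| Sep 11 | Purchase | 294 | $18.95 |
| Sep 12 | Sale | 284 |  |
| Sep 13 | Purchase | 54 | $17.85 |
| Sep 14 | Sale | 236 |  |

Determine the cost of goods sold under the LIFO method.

COGS = $24,679.05

Sep 8, 541 sold [LIFO — newest first]: 354 @ $18.05 + 187 @ $20.30 = $10,185.80
Sep 10, 244 sold [LIFO — newest first]: 244 @ $18.65 = $4,550.60
Sep 12, 284 sold [LIFO — newest first]: 284 @ $18.95 = $5,381.80
Sep 14, 236 sold [LIFO — newest first]: 54 @ $17.85 + 10 @ $18.95 + 51 @ $18.65 + 121 @ $20.30 = $4,560.85
Total COGS = $10,185.80 + $4,550.60 + $5,381.80 + $4,560.85 = $24,679.05
Ending inventory: 77 @ $20.30 = $1,563.10
Check: goods available $26,242.15 = COGS $24,679.05 + ending $1,563.10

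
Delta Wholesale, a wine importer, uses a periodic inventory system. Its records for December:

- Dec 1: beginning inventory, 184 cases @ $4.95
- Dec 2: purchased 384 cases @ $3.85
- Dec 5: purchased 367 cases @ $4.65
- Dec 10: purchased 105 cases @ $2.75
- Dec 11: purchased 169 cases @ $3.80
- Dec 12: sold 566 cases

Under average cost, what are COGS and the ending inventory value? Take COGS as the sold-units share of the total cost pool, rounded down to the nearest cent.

COGS = $2,353.27; ending inventory = $2,673.43

Dec 12, sell 566: 566/1209 × $5,026.70 → $2,353.27
Ending inventory (cost pool remaining) = $2,673.43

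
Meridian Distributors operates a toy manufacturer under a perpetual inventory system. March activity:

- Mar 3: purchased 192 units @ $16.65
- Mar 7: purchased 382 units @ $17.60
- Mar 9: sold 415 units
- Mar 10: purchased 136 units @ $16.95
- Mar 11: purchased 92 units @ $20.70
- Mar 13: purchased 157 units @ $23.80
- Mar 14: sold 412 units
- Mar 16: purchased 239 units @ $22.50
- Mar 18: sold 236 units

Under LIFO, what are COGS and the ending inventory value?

COGS = $20,978.40; ending inventory = $2,265.30

Mar 9, 415 sold [LIFO — newest first]: 382 @ $17.60 + 33 @ $16.65 = $7,272.65
Mar 14, 412 sold [LIFO — newest first]: 157 @ $23.80 + 92 @ $20.70 + 136 @ $16.95 + 27 @ $16.65 = $8,395.75
Mar 18, 236 sold [LIFO — newest first]: 236 @ $22.50 = $5,310.00
Total COGS = $7,272.65 + $8,395.75 + $5,310.00 = $20,978.40
Ending inventory: 132 @ $16.65 + 3 @ $22.50 = $2,265.30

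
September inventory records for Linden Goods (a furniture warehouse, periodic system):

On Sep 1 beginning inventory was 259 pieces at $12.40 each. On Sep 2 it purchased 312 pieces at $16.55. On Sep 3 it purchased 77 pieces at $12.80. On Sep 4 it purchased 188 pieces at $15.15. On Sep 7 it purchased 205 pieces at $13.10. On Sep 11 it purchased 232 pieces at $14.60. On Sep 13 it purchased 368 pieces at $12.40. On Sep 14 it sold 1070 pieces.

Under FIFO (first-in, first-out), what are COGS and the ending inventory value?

Sep 14, 1070 sold [FIFO — oldest first]: 259 @ $12.40 + 312 @ $16.55 + 77 @ $12.80 + 188 @ $15.15 + 205 @ $13.10 + 29 @ $14.60 = $15,317.90
Ending inventory: 203 @ $14.60 + 368 @ $12.40 = $7,527.00
Check: goods available $22,844.90 = COGS $15,317.90 + ending $7,527.00

COGS = $15,317.90; ending inventory = $7,527.00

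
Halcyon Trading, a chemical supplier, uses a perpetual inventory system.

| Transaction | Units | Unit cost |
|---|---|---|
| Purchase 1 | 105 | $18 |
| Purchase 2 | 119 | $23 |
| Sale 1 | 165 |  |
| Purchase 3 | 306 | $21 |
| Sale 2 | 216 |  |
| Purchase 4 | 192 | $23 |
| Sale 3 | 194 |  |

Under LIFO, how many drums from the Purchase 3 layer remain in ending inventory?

Sale 1 (165) [LIFO — newest first]: 119 @ $23 + 46 @ $18 = $3,565
Sale 2 (216) [LIFO — newest first]: 216 @ $21 = $4,536
Sale 3 (194) [LIFO — newest first]: 192 @ $23 + 2 @ $21 = $4,458
Total COGS = $3,565 + $4,536 + $4,458 = $12,559
Ending inventory: 59 @ $18 + 88 @ $21 = $2,910

88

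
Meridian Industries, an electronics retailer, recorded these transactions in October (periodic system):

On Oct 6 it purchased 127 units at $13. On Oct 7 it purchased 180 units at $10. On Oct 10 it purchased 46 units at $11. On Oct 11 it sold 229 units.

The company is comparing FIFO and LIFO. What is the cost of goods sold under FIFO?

FIFO COGS: 127 @ $13 + 102 @ $10 = $2,671
LIFO COGS: 46 @ $11 + 180 @ $10 + 3 @ $13 = $2,345

COGS = $2,671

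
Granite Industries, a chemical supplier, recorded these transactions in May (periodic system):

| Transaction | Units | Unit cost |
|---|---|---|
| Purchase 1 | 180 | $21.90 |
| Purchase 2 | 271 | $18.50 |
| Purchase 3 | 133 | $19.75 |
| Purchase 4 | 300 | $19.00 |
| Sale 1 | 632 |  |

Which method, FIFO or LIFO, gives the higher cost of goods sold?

FIFO

FIFO COGS: 180 @ $21.90 + 271 @ $18.50 + 133 @ $19.75 + 48 @ $19.00 = $12,494.25
LIFO COGS: 300 @ $19.00 + 133 @ $19.75 + 199 @ $18.50 = $12,008.25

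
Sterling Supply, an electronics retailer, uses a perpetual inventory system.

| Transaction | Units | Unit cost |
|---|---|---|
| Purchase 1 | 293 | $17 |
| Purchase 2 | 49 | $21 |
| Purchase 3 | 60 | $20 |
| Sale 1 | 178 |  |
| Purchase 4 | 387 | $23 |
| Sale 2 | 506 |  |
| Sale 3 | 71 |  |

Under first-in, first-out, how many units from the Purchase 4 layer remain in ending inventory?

34

Sale 1 (178) [FIFO — oldest first]: 178 @ $17 = $3,026
Sale 2 (506) [FIFO — oldest first]: 115 @ $17 + 49 @ $21 + 60 @ $20 + 282 @ $23 = $10,670
Sale 3 (71) [FIFO — oldest first]: 71 @ $23 = $1,633
Total COGS = $3,026 + $10,670 + $1,633 = $15,329
Ending inventory: 34 @ $23 = $782
Check: goods available $16,111 = COGS $15,329 + ending $782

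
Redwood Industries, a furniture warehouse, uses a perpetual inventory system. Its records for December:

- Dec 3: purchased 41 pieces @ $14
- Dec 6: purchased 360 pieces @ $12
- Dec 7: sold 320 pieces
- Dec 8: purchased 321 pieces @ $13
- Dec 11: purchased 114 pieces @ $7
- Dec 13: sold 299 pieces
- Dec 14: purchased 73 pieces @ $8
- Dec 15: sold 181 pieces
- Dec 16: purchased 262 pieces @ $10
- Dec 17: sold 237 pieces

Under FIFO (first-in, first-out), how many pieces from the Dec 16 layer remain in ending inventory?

Dec 7, 320 sold [FIFO — oldest first]: 41 @ $14 + 279 @ $12 = $3,922
Dec 13, 299 sold [FIFO — oldest first]: 81 @ $12 + 218 @ $13 = $3,806
Dec 15, 181 sold [FIFO — oldest first]: 103 @ $13 + 78 @ $7 = $1,885
Dec 17, 237 sold [FIFO — oldest first]: 36 @ $7 + 73 @ $8 + 128 @ $10 = $2,116
Total COGS = $3,922 + $3,806 + $1,885 + $2,116 = $11,729
Ending inventory: 134 @ $10 = $1,340

134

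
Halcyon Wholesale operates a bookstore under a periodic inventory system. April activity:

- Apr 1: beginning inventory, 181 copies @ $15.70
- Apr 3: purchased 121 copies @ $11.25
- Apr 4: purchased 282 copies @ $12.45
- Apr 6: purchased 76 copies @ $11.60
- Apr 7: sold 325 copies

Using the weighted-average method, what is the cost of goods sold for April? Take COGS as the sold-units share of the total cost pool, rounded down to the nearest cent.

COGS = $4,232.60

Apr 7, sell 325: 325/660 × $8,595.45 → $4,232.60
Ending inventory (cost pool remaining) = $4,362.85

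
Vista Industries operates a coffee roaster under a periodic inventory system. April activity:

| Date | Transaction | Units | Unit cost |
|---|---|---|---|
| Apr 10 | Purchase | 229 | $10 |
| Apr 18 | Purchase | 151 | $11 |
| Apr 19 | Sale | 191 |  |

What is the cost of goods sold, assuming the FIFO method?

COGS = $1,910

Apr 19, 191 sold [FIFO — oldest first]: 191 @ $10 = $1,910
Ending inventory: 38 @ $10 + 151 @ $11 = $2,041
Check: goods available $3,951 = COGS $1,910 + ending $2,041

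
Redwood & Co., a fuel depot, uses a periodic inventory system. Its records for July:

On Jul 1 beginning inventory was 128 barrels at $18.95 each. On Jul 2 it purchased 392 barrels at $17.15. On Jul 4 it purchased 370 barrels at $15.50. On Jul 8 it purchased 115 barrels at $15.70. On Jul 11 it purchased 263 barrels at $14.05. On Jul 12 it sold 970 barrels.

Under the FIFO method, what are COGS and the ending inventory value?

COGS = $16,139.40; ending inventory = $4,244.65

Jul 12, 970 sold [FIFO — oldest first]: 128 @ $18.95 + 392 @ $17.15 + 370 @ $15.50 + 80 @ $15.70 = $16,139.40
Ending inventory: 35 @ $15.70 + 263 @ $14.05 = $4,244.65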